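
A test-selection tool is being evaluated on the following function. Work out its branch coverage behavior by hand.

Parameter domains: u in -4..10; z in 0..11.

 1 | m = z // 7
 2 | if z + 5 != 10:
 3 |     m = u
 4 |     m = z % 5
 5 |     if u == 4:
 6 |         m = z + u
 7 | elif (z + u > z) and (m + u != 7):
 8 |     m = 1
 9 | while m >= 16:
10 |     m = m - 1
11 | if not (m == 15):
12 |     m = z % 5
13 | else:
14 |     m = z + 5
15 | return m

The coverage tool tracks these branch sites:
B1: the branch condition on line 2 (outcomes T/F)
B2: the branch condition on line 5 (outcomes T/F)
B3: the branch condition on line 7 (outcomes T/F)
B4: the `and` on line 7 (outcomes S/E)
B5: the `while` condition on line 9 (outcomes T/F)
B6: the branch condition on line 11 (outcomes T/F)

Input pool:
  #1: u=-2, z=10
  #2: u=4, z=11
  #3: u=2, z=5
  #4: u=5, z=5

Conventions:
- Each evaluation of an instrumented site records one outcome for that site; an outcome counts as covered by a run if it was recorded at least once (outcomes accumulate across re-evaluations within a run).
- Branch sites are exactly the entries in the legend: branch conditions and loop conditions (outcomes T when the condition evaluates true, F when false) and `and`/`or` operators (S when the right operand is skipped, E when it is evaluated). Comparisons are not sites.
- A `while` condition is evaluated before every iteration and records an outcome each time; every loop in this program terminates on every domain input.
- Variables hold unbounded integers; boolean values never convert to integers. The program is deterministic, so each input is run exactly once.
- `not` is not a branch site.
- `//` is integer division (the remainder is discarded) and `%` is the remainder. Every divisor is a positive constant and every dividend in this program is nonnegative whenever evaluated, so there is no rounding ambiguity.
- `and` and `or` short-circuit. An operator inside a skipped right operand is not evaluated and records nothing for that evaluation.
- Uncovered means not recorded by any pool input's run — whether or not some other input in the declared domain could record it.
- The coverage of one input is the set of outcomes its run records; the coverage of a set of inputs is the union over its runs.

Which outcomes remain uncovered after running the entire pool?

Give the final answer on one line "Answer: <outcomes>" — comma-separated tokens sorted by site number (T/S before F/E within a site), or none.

test 1 (u=-2, z=10) fires B1->T, B2->F, B5->F, B6->T; hits B1=T, B2=F, B5=F, B6=T
test 2 (u=4, z=11) fires B1->T, B2->T, B5->F, B6->F; hits B1=T, B2=T, B5=F, B6=F
test 3 (u=2, z=5) fires B1->F, B4->E, B3->T, B5->F, B6->T; hits B1=F, B3=T, B4=E, B5=F, B6=T
test 4 (u=5, z=5) fires B1->F, B4->E, B3->T, B5->F, B6->T; hits B1=F, B3=T, B4=E, B5=F, B6=T
union over the pool: B1=T, B1=F, B2=T, B2=F, B3=T, B4=E, B5=F, B6=T, B6=F
uncovered (3 of 12): B3=F, B4=S, B5=T

Answer: B3=F, B4=S, B5=T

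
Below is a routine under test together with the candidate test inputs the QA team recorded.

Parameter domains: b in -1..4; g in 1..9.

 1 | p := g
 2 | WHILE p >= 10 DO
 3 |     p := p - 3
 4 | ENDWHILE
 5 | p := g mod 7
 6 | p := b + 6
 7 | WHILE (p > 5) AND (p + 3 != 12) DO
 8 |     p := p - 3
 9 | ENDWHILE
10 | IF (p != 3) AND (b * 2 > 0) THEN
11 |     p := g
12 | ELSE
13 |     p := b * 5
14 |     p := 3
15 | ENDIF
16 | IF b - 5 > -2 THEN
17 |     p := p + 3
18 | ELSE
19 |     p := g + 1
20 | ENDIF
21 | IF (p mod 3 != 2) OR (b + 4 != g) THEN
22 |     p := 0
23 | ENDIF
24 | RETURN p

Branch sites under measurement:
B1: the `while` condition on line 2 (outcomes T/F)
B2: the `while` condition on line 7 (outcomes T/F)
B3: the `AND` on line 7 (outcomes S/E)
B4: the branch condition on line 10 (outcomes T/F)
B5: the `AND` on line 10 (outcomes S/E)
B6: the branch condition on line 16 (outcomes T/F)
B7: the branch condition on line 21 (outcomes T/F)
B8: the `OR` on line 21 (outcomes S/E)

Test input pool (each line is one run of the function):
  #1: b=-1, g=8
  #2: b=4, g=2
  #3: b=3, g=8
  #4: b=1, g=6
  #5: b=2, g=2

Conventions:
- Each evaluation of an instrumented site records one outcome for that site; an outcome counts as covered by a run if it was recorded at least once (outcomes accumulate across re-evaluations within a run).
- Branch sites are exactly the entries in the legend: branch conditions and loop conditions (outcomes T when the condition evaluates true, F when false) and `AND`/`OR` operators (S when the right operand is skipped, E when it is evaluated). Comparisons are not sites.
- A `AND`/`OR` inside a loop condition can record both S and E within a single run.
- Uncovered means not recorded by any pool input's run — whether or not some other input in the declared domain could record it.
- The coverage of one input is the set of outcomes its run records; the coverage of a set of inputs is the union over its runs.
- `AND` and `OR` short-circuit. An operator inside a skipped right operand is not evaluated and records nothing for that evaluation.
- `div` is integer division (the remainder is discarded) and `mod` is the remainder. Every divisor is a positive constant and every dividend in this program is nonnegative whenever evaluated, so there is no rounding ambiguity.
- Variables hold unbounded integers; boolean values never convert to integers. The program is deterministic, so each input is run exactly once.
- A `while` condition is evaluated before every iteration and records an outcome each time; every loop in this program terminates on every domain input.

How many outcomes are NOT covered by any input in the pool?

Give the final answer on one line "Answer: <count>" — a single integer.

input #1 (b=-1, g=8): events B1->F, B3->S, B2->F, B5->E, B4->F, B6->F, B8->S, B7->T; covers B1=F, B2=F, B3=S, B4=F, B5=E, B6=F, B7=T, B8=S
input #2 (b=4, g=2): events B1->F, B3->E, B2->T, B3->E, B2->T, B3->S, B2->F, B5->E, B4->T, B6->T, B8->E, B7->T; covers B1=F, B2=T, B2=F, B3=S, B3=E, B4=T, B5=E, B6=T, B7=T, B8=E
input #3 (b=3, g=8): events B1->F, B3->E, B2->F, B5->E, B4->T, B6->F, B8->S, B7->T; covers B1=F, B2=F, B3=E, B4=T, B5=E, B6=F, B7=T, B8=S
input #4 (b=1, g=6): events B1->F, B3->E, B2->T, B3->S, B2->F, B5->E, B4->T, B6->F, B8->S, B7->T; covers B1=F, B2=T, B2=F, B3=S, B3=E, B4=T, B5=E, B6=F, B7=T, B8=S
input #5 (b=2, g=2): events B1->F, B3->E, B2->T, B3->S, B2->F, B5->E, B4->T, B6->F, B8->S, B7->T; covers B1=F, B2=T, B2=F, B3=S, B3=E, B4=T, B5=E, B6=F, B7=T, B8=S
union over the pool: B1=F, B2=T, B2=F, B3=S, B3=E, B4=T, B4=F, B5=E, B6=T, B6=F, B7=T, B8=S, B8=E
uncovered (3 of 16): B1=T, B5=S, B7=F

Answer: 3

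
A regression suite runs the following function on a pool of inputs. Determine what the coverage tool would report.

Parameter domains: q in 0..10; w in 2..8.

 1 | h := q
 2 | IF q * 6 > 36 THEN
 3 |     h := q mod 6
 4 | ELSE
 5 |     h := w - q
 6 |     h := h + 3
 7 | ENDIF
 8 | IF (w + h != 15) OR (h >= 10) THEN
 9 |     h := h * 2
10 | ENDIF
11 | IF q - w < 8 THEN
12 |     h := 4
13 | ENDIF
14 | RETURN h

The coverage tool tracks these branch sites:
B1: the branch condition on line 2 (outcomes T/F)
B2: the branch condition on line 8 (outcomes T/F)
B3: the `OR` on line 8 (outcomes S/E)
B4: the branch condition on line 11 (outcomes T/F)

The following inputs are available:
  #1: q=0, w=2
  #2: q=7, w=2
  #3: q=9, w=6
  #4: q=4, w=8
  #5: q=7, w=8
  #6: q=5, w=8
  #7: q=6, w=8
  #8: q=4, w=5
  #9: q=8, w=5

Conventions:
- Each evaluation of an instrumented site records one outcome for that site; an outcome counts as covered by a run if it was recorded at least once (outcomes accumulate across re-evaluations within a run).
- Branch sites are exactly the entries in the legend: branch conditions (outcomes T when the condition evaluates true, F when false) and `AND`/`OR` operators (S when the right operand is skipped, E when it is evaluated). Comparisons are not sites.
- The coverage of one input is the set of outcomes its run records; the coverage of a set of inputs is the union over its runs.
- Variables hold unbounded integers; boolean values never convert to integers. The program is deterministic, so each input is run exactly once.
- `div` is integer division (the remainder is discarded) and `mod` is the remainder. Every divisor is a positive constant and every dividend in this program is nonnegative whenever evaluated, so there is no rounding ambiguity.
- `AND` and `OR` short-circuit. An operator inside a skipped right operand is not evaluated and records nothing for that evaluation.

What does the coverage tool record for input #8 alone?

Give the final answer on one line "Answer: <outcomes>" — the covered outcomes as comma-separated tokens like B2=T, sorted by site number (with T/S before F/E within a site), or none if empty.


Running input #8 (q=4, w=5), event by event:
  B1->F, B3->S, B2->T, B4->T
as a set, this run covers: B1=F, B2=T, B3=S, B4=T
Answer: B1=F, B2=T, B3=S, B4=T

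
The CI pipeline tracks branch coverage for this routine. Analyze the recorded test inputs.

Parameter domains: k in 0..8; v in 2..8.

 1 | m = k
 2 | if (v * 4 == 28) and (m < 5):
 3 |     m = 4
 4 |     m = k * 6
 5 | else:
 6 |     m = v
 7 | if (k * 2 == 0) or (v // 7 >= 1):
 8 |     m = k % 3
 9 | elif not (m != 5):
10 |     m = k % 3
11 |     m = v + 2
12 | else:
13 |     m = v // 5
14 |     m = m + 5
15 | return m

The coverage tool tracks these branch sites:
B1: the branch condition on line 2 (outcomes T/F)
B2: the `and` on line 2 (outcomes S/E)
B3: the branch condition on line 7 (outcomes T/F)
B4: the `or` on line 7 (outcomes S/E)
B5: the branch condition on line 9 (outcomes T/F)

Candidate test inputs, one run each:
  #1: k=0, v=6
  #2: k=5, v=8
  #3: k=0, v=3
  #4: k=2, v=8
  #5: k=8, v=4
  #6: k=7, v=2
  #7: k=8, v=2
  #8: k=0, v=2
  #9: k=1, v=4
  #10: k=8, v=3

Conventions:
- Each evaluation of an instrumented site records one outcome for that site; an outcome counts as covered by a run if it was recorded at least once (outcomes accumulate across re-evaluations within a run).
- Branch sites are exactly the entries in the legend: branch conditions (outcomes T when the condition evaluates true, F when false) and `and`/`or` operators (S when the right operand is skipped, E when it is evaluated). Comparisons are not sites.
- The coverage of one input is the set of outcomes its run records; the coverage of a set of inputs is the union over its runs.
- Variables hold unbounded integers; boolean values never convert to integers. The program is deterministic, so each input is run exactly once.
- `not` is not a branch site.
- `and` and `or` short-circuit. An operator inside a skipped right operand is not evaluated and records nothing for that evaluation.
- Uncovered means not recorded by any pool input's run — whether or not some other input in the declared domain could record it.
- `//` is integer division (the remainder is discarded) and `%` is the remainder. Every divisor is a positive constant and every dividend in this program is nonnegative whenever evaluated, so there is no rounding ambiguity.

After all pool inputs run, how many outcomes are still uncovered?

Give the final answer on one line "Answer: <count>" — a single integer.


test 1 (k=0, v=6) fires B2->S, B1->F, B4->S, B3->T; hits B1=F, B2=S, B3=T, B4=S
test 2 (k=5, v=8) fires B2->S, B1->F, B4->E, B3->T; hits B1=F, B2=S, B3=T, B4=E
test 3 (k=0, v=3) fires B2->S, B1->F, B4->S, B3->T; hits B1=F, B2=S, B3=T, B4=S
test 4 (k=2, v=8) fires B2->S, B1->F, B4->E, B3->T; hits B1=F, B2=S, B3=T, B4=E
test 5 (k=8, v=4) fires B2->S, B1->F, B4->E, B3->F, B5->F; hits B1=F, B2=S, B3=F, B4=E, B5=F
test 6 (k=7, v=2) fires B2->S, B1->F, B4->E, B3->F, B5->F; hits B1=F, B2=S, B3=F, B4=E, B5=F
test 7 (k=8, v=2) fires B2->S, B1->F, B4->E, B3->F, B5->F; hits B1=F, B2=S, B3=F, B4=E, B5=F
test 8 (k=0, v=2) fires B2->S, B1->F, B4->S, B3->T; hits B1=F, B2=S, B3=T, B4=S
test 9 (k=1, v=4) fires B2->S, B1->F, B4->E, B3->F, B5->F; hits B1=F, B2=S, B3=F, B4=E, B5=F
test 10 (k=8, v=3) fires B2->S, B1->F, B4->E, B3->F, B5->F; hits B1=F, B2=S, B3=F, B4=E, B5=F
union over the pool: B1=F, B2=S, B3=T, B3=F, B4=S, B4=E, B5=F
uncovered (3 of 10): B1=T, B2=E, B5=T
Answer: 3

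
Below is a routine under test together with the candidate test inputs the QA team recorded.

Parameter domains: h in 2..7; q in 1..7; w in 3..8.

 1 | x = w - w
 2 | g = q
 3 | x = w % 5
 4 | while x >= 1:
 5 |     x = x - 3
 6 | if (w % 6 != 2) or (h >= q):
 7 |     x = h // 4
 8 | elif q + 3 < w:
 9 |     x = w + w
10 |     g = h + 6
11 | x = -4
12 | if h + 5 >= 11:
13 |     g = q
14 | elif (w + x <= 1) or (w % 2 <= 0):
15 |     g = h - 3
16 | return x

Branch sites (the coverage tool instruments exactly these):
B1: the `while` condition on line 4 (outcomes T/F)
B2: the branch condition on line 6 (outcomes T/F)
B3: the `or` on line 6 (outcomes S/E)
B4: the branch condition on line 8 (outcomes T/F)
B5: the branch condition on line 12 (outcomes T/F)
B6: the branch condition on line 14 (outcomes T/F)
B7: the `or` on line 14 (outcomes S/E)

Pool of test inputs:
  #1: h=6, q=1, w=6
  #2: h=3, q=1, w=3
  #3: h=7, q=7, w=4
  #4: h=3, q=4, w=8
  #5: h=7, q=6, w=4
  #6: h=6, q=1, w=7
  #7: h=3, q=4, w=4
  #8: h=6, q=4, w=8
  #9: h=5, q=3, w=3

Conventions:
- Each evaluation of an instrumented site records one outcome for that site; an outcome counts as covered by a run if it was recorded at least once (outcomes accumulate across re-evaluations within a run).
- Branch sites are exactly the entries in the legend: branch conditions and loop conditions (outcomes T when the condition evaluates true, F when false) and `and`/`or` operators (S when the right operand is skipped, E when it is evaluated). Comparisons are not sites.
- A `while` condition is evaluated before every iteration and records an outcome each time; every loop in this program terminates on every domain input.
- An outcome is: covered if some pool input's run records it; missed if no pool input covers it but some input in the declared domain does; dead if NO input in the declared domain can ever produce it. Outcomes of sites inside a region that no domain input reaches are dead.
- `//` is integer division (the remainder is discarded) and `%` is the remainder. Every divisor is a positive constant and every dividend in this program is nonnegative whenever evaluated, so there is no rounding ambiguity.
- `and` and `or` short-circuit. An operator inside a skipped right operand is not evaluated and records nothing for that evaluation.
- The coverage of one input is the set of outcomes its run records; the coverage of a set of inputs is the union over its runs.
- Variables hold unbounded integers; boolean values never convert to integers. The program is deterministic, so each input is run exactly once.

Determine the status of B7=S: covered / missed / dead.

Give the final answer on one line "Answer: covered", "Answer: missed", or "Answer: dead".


B7=S is recorded by pool input(s) 2, 7, 9 -> covered
Answer: covered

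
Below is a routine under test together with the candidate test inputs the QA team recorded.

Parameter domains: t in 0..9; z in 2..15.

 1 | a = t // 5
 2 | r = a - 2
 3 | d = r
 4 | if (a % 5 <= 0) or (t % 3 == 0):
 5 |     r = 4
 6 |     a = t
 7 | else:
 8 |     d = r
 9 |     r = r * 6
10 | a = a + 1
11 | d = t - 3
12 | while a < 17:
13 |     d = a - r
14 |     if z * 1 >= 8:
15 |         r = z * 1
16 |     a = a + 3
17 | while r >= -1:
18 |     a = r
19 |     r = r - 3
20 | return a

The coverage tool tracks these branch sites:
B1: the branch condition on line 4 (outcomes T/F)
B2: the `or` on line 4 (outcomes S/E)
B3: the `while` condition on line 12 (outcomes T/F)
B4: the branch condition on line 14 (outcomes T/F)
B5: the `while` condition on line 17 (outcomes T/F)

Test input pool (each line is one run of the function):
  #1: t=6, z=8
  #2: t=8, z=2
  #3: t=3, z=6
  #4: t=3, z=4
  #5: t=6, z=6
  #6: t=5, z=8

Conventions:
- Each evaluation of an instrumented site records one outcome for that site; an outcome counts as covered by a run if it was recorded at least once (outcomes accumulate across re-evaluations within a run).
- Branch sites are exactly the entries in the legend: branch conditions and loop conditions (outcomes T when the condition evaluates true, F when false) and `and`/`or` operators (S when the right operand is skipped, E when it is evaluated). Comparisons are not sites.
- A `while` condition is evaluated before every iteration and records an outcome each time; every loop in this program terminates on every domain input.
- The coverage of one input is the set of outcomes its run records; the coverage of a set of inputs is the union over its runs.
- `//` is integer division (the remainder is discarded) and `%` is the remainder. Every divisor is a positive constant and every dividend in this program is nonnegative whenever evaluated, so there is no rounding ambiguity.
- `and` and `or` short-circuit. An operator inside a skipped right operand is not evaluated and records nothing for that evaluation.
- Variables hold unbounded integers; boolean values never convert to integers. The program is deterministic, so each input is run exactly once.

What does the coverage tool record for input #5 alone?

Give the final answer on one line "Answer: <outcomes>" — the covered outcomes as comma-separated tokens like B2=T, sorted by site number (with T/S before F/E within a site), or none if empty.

Running input #5 (t=6, z=6), event by event:
  B2->E, B1->T, B3->T, B4->F, B3->T, B4->F, B3->T, B4->F, B3->T, B4->F
  B3->F, B5->T, B5->T, B5->F
collecting distinct outcomes: B1=T, B2=E, B3=T, B3=F, B4=F, B5=T, B5=F

Answer: B1=T, B2=E, B3=T, B3=F, B4=F, B5=T, B5=F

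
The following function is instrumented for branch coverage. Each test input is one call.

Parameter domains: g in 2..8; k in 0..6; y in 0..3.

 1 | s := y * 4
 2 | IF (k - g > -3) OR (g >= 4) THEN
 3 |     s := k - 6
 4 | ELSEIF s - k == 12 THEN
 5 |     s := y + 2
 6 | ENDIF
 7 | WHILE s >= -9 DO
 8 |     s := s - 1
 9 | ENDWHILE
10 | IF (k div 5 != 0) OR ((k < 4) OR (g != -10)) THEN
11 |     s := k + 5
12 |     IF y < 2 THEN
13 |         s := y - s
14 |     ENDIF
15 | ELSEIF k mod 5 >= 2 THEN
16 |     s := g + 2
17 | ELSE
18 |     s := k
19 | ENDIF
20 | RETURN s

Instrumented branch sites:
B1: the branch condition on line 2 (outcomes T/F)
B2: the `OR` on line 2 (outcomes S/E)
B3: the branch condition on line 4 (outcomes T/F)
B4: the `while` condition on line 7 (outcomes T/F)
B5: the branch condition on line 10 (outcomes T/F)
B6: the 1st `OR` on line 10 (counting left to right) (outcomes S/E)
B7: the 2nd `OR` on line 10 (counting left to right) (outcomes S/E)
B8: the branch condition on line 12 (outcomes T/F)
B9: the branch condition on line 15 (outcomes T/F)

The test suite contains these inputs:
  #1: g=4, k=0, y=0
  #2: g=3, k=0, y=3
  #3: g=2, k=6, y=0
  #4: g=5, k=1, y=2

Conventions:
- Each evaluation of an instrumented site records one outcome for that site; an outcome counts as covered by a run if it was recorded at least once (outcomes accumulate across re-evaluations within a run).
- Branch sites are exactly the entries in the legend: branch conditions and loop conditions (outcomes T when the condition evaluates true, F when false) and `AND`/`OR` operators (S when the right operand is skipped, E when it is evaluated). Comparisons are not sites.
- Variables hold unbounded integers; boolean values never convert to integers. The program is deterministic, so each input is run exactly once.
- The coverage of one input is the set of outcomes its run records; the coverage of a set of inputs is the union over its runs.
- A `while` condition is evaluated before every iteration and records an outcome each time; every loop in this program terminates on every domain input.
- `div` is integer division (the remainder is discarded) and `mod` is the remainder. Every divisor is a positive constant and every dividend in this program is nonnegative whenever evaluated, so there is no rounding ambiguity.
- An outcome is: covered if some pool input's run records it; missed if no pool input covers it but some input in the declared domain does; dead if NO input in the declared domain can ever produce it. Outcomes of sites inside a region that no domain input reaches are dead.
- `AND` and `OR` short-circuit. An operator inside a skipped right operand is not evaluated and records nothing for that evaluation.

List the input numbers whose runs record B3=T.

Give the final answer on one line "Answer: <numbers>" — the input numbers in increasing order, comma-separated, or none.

input #1 (g=4, k=0, y=0): does not produce B3=T
input #2 (g=3, k=0, y=3): produces B3=T
input #3 (g=2, k=6, y=0): does not produce B3=T
input #4 (g=5, k=1, y=2): does not produce B3=T

Answer: 2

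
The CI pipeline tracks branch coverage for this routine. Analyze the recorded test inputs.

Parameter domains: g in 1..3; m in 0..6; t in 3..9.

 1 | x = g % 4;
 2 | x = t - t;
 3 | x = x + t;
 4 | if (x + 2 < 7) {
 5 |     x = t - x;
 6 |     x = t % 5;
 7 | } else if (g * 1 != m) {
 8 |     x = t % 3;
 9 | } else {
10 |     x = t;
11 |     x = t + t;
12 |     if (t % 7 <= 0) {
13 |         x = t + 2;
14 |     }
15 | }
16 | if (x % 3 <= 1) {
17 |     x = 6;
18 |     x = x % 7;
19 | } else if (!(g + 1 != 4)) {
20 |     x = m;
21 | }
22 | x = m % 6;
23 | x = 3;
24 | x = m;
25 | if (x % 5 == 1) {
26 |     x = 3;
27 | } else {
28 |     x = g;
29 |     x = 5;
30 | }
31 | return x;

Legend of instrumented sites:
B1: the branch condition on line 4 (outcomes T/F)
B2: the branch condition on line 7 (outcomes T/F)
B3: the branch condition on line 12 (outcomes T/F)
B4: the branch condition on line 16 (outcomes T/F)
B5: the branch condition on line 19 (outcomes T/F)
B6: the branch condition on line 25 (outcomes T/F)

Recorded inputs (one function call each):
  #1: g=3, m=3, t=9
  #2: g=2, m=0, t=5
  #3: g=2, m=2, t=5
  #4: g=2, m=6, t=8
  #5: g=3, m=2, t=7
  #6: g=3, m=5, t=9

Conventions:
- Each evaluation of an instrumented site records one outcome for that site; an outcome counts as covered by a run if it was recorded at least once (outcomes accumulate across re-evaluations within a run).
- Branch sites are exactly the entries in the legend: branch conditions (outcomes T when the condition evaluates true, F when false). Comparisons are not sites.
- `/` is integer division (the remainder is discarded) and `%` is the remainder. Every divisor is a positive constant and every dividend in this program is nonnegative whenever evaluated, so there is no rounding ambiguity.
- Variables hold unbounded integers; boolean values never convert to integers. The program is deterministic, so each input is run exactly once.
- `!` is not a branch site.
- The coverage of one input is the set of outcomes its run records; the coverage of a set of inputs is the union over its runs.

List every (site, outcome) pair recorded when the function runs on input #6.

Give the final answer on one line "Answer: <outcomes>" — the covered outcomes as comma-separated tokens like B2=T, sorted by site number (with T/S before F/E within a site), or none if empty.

Event log for input #6 (g=3, m=5, t=9):
  B1->F, B2->T, B4->T, B6->F
as a set, this run covers: B1=F, B2=T, B4=T, B6=F

Answer: B1=F, B2=T, B4=T, B6=F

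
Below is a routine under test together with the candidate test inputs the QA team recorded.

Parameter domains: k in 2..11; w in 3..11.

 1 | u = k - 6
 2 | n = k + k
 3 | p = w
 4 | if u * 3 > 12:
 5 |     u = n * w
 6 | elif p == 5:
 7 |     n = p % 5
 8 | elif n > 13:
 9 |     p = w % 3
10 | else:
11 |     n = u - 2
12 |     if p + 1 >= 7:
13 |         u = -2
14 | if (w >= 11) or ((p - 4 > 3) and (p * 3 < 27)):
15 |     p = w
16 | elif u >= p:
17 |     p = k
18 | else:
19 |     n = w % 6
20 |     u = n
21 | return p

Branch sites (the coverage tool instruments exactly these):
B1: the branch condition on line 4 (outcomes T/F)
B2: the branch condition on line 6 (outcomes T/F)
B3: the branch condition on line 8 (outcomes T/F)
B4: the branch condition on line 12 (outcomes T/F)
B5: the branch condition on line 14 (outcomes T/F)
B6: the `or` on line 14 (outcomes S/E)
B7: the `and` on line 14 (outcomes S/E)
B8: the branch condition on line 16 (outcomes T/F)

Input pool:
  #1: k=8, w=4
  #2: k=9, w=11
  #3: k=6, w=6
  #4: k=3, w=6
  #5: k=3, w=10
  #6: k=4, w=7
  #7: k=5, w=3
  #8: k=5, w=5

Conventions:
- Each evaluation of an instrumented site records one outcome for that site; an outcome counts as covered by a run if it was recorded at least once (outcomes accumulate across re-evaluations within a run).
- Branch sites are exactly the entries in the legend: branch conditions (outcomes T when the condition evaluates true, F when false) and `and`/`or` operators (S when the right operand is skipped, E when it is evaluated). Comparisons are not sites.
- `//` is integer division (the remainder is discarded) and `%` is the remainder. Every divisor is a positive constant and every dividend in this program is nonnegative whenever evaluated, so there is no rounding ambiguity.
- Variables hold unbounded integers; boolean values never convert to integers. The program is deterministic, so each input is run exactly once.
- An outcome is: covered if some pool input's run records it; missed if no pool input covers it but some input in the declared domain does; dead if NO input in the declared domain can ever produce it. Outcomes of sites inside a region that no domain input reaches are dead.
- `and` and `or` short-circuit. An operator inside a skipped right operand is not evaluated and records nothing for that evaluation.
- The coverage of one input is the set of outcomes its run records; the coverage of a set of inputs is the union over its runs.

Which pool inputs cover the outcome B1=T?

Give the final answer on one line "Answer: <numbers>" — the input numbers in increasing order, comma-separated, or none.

input #1 (k=8, w=4): misses B1=T
input #2 (k=9, w=11): misses B1=T
input #3 (k=6, w=6): misses B1=T
input #4 (k=3, w=6): misses B1=T
input #5 (k=3, w=10): misses B1=T
input #6 (k=4, w=7): misses B1=T
input #7 (k=5, w=3): misses B1=T
input #8 (k=5, w=5): misses B1=T

Answer: none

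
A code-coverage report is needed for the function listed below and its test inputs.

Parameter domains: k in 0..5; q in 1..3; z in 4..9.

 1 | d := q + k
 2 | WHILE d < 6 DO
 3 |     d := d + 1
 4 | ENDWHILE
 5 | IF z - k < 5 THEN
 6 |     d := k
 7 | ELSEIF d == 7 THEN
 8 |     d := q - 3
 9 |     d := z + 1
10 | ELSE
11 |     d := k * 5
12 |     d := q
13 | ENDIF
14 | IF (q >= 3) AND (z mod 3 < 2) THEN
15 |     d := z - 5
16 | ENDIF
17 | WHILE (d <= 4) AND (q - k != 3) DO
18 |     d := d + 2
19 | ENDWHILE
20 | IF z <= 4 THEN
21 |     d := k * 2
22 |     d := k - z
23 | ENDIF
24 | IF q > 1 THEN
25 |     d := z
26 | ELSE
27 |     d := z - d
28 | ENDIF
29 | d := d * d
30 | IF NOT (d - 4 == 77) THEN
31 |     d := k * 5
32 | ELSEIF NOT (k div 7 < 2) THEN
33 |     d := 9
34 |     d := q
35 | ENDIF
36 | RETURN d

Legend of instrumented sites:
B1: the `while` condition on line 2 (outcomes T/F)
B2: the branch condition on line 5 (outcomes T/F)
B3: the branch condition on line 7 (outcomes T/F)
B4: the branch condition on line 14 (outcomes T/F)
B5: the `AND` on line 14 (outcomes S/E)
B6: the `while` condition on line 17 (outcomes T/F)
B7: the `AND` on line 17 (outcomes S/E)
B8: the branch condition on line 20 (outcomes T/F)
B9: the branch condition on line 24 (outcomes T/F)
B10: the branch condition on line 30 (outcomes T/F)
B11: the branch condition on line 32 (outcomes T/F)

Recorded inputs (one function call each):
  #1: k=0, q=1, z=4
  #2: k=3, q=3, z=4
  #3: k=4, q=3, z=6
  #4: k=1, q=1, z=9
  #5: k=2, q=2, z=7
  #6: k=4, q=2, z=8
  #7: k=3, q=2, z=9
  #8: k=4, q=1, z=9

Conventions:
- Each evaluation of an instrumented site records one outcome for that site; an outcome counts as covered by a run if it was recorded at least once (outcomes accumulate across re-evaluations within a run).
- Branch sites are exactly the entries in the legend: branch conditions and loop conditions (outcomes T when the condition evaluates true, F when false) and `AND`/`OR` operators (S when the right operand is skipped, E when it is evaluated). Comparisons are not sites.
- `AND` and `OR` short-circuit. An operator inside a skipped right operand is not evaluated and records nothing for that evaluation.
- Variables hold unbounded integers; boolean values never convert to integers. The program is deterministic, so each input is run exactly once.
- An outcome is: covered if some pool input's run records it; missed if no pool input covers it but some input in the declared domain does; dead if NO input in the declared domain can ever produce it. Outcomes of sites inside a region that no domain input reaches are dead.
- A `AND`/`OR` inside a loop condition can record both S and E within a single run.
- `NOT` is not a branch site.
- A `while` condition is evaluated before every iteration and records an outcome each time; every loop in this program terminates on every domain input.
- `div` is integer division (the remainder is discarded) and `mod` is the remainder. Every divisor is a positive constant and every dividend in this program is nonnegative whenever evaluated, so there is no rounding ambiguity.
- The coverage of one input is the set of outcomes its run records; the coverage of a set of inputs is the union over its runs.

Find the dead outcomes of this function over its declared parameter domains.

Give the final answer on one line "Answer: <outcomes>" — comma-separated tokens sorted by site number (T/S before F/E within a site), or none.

exhaustive pass over the 108-input domain:
  B11=T: never recorded by any domain input -> dead
  reachable outcomes have witnesses, e.g. B1=T (e.g. k=0, q=1, z=4), B1=F (e.g. k=0, q=1, z=4), B2=T (e.g. k=0, q=1, z=4), B2=F (e.g. k=0, q=1, z=5)

Answer: B11=T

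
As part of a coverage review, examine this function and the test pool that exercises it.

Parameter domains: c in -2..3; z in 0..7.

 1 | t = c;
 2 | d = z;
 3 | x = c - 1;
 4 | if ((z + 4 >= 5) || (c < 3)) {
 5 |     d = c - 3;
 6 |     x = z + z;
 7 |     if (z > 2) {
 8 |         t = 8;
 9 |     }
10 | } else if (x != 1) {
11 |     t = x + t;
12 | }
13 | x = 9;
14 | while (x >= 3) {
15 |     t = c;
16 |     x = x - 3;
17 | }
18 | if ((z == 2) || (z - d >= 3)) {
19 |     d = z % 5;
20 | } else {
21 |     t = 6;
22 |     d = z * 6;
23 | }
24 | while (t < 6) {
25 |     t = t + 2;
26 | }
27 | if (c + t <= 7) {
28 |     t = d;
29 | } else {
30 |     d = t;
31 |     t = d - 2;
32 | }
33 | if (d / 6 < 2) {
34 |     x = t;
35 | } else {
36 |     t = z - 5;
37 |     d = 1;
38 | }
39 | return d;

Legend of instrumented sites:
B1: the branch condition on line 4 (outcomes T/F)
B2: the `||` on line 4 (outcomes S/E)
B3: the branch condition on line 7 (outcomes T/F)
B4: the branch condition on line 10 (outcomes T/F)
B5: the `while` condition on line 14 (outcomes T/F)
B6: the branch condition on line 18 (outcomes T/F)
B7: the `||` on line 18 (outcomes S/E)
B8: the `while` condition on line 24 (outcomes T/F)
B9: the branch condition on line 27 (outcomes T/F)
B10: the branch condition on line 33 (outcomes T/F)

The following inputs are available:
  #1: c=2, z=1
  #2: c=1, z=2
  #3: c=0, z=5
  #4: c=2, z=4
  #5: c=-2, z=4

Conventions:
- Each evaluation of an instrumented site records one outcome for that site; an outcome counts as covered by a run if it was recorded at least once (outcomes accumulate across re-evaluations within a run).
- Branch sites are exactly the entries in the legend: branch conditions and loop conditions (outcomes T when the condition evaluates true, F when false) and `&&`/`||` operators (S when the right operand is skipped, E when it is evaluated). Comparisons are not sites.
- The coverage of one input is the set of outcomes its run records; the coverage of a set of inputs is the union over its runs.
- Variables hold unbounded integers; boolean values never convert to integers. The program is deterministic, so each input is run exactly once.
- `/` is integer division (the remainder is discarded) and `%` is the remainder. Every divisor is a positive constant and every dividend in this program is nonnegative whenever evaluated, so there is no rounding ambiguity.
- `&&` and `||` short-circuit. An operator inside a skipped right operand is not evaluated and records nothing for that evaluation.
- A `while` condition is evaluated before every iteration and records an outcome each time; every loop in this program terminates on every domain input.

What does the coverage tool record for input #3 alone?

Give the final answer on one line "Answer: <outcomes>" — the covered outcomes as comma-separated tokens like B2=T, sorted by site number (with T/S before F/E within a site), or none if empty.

Tracing the run of input #3 (c=0, z=5):
  B2->S, B1->T, B3->T, B5->T, B5->T, B5->T, B5->F, B7->E, B6->T, B8->T
  B8->T, B8->T, B8->F, B9->T, B10->T
as a set, this run covers: B1=T, B2=S, B3=T, B5=T, B5=F, B6=T, B7=E, B8=T, B8=F, B9=T, B10=T

Answer: B1=T, B2=S, B3=T, B5=T, B5=F, B6=T, B7=E, B8=T, B8=F, B9=T, B10=T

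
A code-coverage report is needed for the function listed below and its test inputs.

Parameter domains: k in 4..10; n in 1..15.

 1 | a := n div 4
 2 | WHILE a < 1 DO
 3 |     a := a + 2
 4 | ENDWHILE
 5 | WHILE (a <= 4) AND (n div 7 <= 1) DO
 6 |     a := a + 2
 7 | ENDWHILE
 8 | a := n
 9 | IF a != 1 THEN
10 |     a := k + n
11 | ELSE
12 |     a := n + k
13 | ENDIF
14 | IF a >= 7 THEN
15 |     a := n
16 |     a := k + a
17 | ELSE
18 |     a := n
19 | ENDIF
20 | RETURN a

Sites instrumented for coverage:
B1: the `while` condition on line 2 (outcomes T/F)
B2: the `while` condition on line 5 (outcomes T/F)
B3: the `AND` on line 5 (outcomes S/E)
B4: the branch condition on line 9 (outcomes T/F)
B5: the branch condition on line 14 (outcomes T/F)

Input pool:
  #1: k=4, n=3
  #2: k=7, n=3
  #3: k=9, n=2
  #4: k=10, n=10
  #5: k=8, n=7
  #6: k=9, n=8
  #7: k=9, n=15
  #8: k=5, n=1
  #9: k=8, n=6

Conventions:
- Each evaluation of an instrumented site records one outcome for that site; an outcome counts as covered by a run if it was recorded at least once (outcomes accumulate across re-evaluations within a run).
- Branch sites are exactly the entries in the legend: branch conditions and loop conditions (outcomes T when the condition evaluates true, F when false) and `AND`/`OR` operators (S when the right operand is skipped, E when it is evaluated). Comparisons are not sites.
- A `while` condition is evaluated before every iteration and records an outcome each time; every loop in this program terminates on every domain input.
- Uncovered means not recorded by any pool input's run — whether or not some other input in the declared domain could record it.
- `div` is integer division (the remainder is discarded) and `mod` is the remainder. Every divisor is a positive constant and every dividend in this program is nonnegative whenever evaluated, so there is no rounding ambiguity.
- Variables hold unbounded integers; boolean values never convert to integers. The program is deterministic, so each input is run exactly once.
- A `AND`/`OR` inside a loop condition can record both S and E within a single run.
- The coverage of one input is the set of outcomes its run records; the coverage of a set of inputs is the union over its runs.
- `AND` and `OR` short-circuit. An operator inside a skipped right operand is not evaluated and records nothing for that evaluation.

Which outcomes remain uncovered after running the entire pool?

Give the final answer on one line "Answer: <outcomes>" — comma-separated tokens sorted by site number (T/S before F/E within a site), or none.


input #1 (k=4, n=3): events B1->T, B1->F, B3->E, B2->T, B3->E, B2->T, B3->S, B2->F, B4->T, B5->T; covers B1=T, B1=F, B2=T, B2=F, B3=S, B3=E, B4=T, B5=T
input #2 (k=7, n=3): events B1->T, B1->F, B3->E, B2->T, B3->E, B2->T, B3->S, B2->F, B4->T, B5->T; covers B1=T, B1=F, B2=T, B2=F, B3=S, B3=E, B4=T, B5=T
input #3 (k=9, n=2): events B1->T, B1->F, B3->E, B2->T, B3->E, B2->T, B3->S, B2->F, B4->T, B5->T; covers B1=T, B1=F, B2=T, B2=F, B3=S, B3=E, B4=T, B5=T
input #4 (k=10, n=10): events B1->F, B3->E, B2->T, B3->E, B2->T, B3->S, B2->F, B4->T, B5->T; covers B1=F, B2=T, B2=F, B3=S, B3=E, B4=T, B5=T
input #5 (k=8, n=7): events B1->F, B3->E, B2->T, B3->E, B2->T, B3->S, B2->F, B4->T, B5->T; covers B1=F, B2=T, B2=F, B3=S, B3=E, B4=T, B5=T
input #6 (k=9, n=8): events B1->F, B3->E, B2->T, B3->E, B2->T, B3->S, B2->F, B4->T, B5->T; covers B1=F, B2=T, B2=F, B3=S, B3=E, B4=T, B5=T
input #7 (k=9, n=15): events B1->F, B3->E, B2->F, B4->T, B5->T; covers B1=F, B2=F, B3=E, B4=T, B5=T
input #8 (k=5, n=1): events B1->T, B1->F, B3->E, B2->T, B3->E, B2->T, B3->S, B2->F, B4->F, B5->F; covers B1=T, B1=F, B2=T, B2=F, B3=S, B3=E, B4=F, B5=F
input #9 (k=8, n=6): events B1->F, B3->E, B2->T, B3->E, B2->T, B3->S, B2->F, B4->T, B5->T; covers B1=F, B2=T, B2=F, B3=S, B3=E, B4=T, B5=T
union over the pool: B1=T, B1=F, B2=T, B2=F, B3=S, B3=E, B4=T, B4=F, B5=T, B5=F
uncovered (0 of 10): none
Answer: none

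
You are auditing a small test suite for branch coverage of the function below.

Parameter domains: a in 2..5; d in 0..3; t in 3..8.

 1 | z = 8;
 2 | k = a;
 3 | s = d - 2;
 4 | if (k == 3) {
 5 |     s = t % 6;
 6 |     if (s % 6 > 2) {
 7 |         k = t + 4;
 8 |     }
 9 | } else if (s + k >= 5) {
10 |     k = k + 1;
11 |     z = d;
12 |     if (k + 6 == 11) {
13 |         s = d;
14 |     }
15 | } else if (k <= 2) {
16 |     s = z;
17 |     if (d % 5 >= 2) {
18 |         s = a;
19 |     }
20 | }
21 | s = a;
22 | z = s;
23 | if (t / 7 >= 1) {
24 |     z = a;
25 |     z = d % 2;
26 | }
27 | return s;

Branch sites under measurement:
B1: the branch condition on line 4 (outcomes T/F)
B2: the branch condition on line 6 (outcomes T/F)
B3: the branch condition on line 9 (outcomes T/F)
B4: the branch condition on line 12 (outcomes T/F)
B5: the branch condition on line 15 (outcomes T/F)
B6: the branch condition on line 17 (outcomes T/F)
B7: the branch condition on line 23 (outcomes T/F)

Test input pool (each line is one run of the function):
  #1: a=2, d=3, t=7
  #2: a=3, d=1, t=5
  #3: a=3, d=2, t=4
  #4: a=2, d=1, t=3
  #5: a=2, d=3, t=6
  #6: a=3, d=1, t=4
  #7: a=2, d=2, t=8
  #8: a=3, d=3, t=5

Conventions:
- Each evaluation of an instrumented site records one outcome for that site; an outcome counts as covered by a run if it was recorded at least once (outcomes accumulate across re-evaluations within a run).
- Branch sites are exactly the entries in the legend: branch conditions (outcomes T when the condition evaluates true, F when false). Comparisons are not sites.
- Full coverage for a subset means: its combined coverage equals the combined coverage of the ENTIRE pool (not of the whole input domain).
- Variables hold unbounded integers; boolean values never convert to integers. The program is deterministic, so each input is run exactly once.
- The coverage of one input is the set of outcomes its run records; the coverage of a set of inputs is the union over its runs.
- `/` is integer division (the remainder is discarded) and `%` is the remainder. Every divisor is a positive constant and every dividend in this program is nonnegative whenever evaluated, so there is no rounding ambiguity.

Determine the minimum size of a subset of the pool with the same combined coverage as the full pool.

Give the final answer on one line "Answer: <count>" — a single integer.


input #1 (a=2, d=3, t=7): events B1->F, B3->F, B5->T, B6->T, B7->T; covers B1=F, B3=F, B5=T, B6=T, B7=T
input #2 (a=3, d=1, t=5): events B1->T, B2->T, B7->F; covers B1=T, B2=T, B7=F
input #3 (a=3, d=2, t=4): events B1->T, B2->T, B7->F; covers B1=T, B2=T, B7=F
input #4 (a=2, d=1, t=3): events B1->F, B3->F, B5->T, B6->F, B7->F; covers B1=F, B3=F, B5=T, B6=F, B7=F
input #5 (a=2, d=3, t=6): events B1->F, B3->F, B5->T, B6->T, B7->F; covers B1=F, B3=F, B5=T, B6=T, B7=F
input #6 (a=3, d=1, t=4): events B1->T, B2->T, B7->F; covers B1=T, B2=T, B7=F
input #7 (a=2, d=2, t=8): events B1->F, B3->F, B5->T, B6->T, B7->T; covers B1=F, B3=F, B5=T, B6=T, B7=T
input #8 (a=3, d=3, t=5): events B1->T, B2->T, B7->F; covers B1=T, B2=T, B7=F
union over all inputs: B1=T, B1=F, B2=T, B3=F, B5=T, B6=T, B6=F, B7=T, B7=F (9 outcomes)
checked all size-1 subsets: none covers 9 outcomes (max 5/9)
checked all size-2 subsets: none covers 9 outcomes (max 8/9)
size 3: inputs {1, 2, 4} cover all 9 outcomes, and no lexicographically smaller subset of this size does
Answer: 3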